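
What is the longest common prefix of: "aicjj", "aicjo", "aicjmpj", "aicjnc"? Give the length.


Words: aicjj, aicjo, aicjmpj, aicjnc
  Position 0: all 'a' => match
  Position 1: all 'i' => match
  Position 2: all 'c' => match
  Position 3: all 'j' => match
  Position 4: ('j', 'o', 'm', 'n') => mismatch, stop
LCP = "aicj" (length 4)

4


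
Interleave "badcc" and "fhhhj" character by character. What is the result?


Interleaving "badcc" and "fhhhj":
  Position 0: 'b' from first, 'f' from second => "bf"
  Position 1: 'a' from first, 'h' from second => "ah"
  Position 2: 'd' from first, 'h' from second => "dh"
  Position 3: 'c' from first, 'h' from second => "ch"
  Position 4: 'c' from first, 'j' from second => "cj"
Result: bfahdhchcj

bfahdhchcj


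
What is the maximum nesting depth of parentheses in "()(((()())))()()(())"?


Input: "()(((()())))()()(())"
Tracking depth:
  Position 0 '(': depth becomes 1
  Position 1 ')': depth becomes 0
  Position 2 '(': depth becomes 1
  Position 3 '(': depth becomes 2
  Position 4 '(': depth becomes 3
  Position 5 '(': depth becomes 4
  Position 6 ')': depth becomes 3
  Position 7 '(': depth becomes 4
  Position 8 ')': depth becomes 3
  Position 9 ')': depth becomes 2
  Position 10 ')': depth becomes 1
  Position 11 ')': depth becomes 0
  Position 12 '(': depth becomes 1
  Position 13 ')': depth becomes 0
  Position 14 '(': depth becomes 1
  Position 15 ')': depth becomes 0
  Position 16 '(': depth becomes 1
  Position 17 '(': depth becomes 2
  Position 18 ')': depth becomes 1
  Position 19 ')': depth becomes 0
Maximum depth reached: 4

4


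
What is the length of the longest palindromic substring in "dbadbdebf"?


Input: "dbadbdebf"
Checking substrings for palindromes:
  [3:6] "dbd" (len 3) => palindrome
Longest palindromic substring: "dbd" with length 3

3


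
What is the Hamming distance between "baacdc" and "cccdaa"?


Comparing "baacdc" and "cccdaa" position by position:
  Position 0: 'b' vs 'c' => differ
  Position 1: 'a' vs 'c' => differ
  Position 2: 'a' vs 'c' => differ
  Position 3: 'c' vs 'd' => differ
  Position 4: 'd' vs 'a' => differ
  Position 5: 'c' vs 'a' => differ
Total differences (Hamming distance): 6

6


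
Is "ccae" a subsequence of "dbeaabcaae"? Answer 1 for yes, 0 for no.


Check if "ccae" is a subsequence of "dbeaabcaae"
Greedy scan:
  Position 0 ('d'): no match needed
  Position 1 ('b'): no match needed
  Position 2 ('e'): no match needed
  Position 3 ('a'): no match needed
  Position 4 ('a'): no match needed
  Position 5 ('b'): no match needed
  Position 6 ('c'): matches sub[0] = 'c'
  Position 7 ('a'): no match needed
  Position 8 ('a'): no match needed
  Position 9 ('e'): no match needed
Only matched 1/4 characters => not a subsequence

0


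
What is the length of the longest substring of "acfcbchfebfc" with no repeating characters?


Input: "acfcbchfebfc"
Sliding window (track last position of each char):
  Position 0 ('a'): window [0,0] length 1 -- new best
  Position 1 ('c'): window [0,1] length 2 -- new best
  Position 2 ('f'): window [0,2] length 3 -- new best
  Position 3 ('c'): repeat (last at 1), move window start to 2
  Position 3 ('c'): window [2,3] length 2
  Position 4 ('b'): window [2,4] length 3
  Position 5 ('c'): repeat (last at 3), move window start to 4
  Position 5 ('c'): window [4,5] length 2
  Position 6 ('h'): window [4,6] length 3
  Position 7 ('f'): window [4,7] length 4 -- new best
  Position 8 ('e'): window [4,8] length 5 -- new best
  Position 9 ('b'): repeat (last at 4), move window start to 5
  Position 9 ('b'): window [5,9] length 5
  Position 10 ('f'): repeat (last at 7), move window start to 8
  Position 10 ('f'): window [8,10] length 3
  Position 11 ('c'): window [8,11] length 4
Longest substring with no repeats: "bchfe" with length 5

5


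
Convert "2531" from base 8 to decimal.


Input: "2531" in base 8
Positional expansion:
  Digit '2' (value 2) x 8^3 = 1024
  Digit '5' (value 5) x 8^2 = 320
  Digit '3' (value 3) x 8^1 = 24
  Digit '1' (value 1) x 8^0 = 1
Sum = 1369

1369


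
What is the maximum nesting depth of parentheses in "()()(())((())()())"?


Input: "()()(())((())()())"
Tracking depth:
  Position 0 '(': depth becomes 1
  Position 1 ')': depth becomes 0
  Position 2 '(': depth becomes 1
  Position 3 ')': depth becomes 0
  Position 4 '(': depth becomes 1
  Position 5 '(': depth becomes 2
  Position 6 ')': depth becomes 1
  Position 7 ')': depth becomes 0
  Position 8 '(': depth becomes 1
  Position 9 '(': depth becomes 2
  Position 10 '(': depth becomes 3
  Position 11 ')': depth becomes 2
  Position 12 ')': depth becomes 1
  Position 13 '(': depth becomes 2
  Position 14 ')': depth becomes 1
  Position 15 '(': depth becomes 2
  Position 16 ')': depth becomes 1
  Position 17 ')': depth becomes 0
Maximum depth reached: 3

3


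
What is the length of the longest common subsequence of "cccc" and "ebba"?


LCS of "cccc" and "ebba"
DP table:
           e    b    b    a
      0    0    0    0    0
  c   0    0    0    0    0
  c   0    0    0    0    0
  c   0    0    0    0    0
  c   0    0    0    0    0
LCS length = dp[4][4] = 0

0


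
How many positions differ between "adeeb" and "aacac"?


Comparing "adeeb" and "aacac" position by position:
  Position 0: 'a' vs 'a' => same
  Position 1: 'd' vs 'a' => DIFFER
  Position 2: 'e' vs 'c' => DIFFER
  Position 3: 'e' vs 'a' => DIFFER
  Position 4: 'b' vs 'c' => DIFFER
Positions that differ: 4

4


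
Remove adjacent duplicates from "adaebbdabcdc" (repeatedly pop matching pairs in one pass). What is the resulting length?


Input: adaebbdabcdc
Stack-based adjacent duplicate removal:
  Read 'a': push. Stack: a
  Read 'd': push. Stack: ad
  Read 'a': push. Stack: ada
  Read 'e': push. Stack: adae
  Read 'b': push. Stack: adaeb
  Read 'b': matches stack top 'b' => pop. Stack: adae
  Read 'd': push. Stack: adaed
  Read 'a': push. Stack: adaeda
  Read 'b': push. Stack: adaedab
  Read 'c': push. Stack: adaedabc
  Read 'd': push. Stack: adaedabcd
  Read 'c': push. Stack: adaedabcdc
Final stack: "adaedabcdc" (length 10)

10


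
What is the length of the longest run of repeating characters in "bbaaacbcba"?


Input: "bbaaacbcba"
Scanning for longest run:
  Position 1 ('b'): continues run of 'b', length=2
  Position 2 ('a'): new char, reset run to 1
  Position 3 ('a'): continues run of 'a', length=2
  Position 4 ('a'): continues run of 'a', length=3
  Position 5 ('c'): new char, reset run to 1
  Position 6 ('b'): new char, reset run to 1
  Position 7 ('c'): new char, reset run to 1
  Position 8 ('b'): new char, reset run to 1
  Position 9 ('a'): new char, reset run to 1
Longest run: 'a' with length 3

3


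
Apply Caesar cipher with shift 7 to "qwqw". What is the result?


Caesar cipher: shift "qwqw" by 7
  'q' (pos 16) + 7 = pos 23 = 'x'
  'w' (pos 22) + 7 = pos 3 = 'd'
  'q' (pos 16) + 7 = pos 23 = 'x'
  'w' (pos 22) + 7 = pos 3 = 'd'
Result: xdxd

xdxd


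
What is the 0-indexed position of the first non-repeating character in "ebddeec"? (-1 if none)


Input: ebddeec
Character frequencies:
  'b': 1
  'c': 1
  'd': 2
  'e': 3
Scanning left to right for freq == 1:
  Position 0 ('e'): freq=3, skip
  Position 1 ('b'): unique! => answer = 1

1


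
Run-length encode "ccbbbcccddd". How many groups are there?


Input: ccbbbcccddd
Scanning for consecutive runs:
  Group 1: 'c' x 2 (positions 0-1)
  Group 2: 'b' x 3 (positions 2-4)
  Group 3: 'c' x 3 (positions 5-7)
  Group 4: 'd' x 3 (positions 8-10)
Total groups: 4

4


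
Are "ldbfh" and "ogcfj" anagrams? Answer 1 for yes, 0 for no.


Strings: "ldbfh", "ogcfj"
Sorted first:  bdfhl
Sorted second: cfgjo
Differ at position 0: 'b' vs 'c' => not anagrams

0


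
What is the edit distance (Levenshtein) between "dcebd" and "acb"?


Computing edit distance: "dcebd" -> "acb"
DP table:
           a    c    b
      0    1    2    3
  d   1    1    2    3
  c   2    2    1    2
  e   3    3    2    2
  b   4    4    3    2
  d   5    5    4    3
Edit distance = dp[5][3] = 3

3


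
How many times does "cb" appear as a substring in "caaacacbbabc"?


Searching for "cb" in "caaacacbbabc"
Scanning each position:
  Position 0: "ca" => no
  Position 1: "aa" => no
  Position 2: "aa" => no
  Position 3: "ac" => no
  Position 4: "ca" => no
  Position 5: "ac" => no
  Position 6: "cb" => MATCH
  Position 7: "bb" => no
  Position 8: "ba" => no
  Position 9: "ab" => no
  Position 10: "bc" => no
Total occurrences: 1

1


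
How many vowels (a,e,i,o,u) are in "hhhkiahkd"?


Input: hhhkiahkd
Checking each character:
  'h' at position 0: consonant
  'h' at position 1: consonant
  'h' at position 2: consonant
  'k' at position 3: consonant
  'i' at position 4: vowel (running total: 1)
  'a' at position 5: vowel (running total: 2)
  'h' at position 6: consonant
  'k' at position 7: consonant
  'd' at position 8: consonant
Total vowels: 2

2


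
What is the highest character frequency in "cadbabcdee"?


Input: cadbabcdee
Character counts:
  'a': 2
  'b': 2
  'c': 2
  'd': 2
  'e': 2
Maximum frequency: 2

2


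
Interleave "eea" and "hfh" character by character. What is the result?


Interleaving "eea" and "hfh":
  Position 0: 'e' from first, 'h' from second => "eh"
  Position 1: 'e' from first, 'f' from second => "ef"
  Position 2: 'a' from first, 'h' from second => "ah"
Result: ehefah

ehefah


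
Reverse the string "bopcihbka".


Input: bopcihbka
Reading characters right to left:
  Position 8: 'a'
  Position 7: 'k'
  Position 6: 'b'
  Position 5: 'h'
  Position 4: 'i'
  Position 3: 'c'
  Position 2: 'p'
  Position 1: 'o'
  Position 0: 'b'
Reversed: akbhicpob

akbhicpob


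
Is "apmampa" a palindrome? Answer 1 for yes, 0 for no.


Input: apmampa
Reversed: apmampa
  Compare pos 0 ('a') with pos 6 ('a'): match
  Compare pos 1 ('p') with pos 5 ('p'): match
  Compare pos 2 ('m') with pos 4 ('m'): match
Result: palindrome

1


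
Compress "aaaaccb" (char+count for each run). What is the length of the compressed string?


Input: aaaaccb
Runs:
  'a' x 4 => "a4"
  'c' x 2 => "c2"
  'b' x 1 => "b1"
Compressed: "a4c2b1"
Compressed length: 6

6


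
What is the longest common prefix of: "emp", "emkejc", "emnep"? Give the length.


Words: emp, emkejc, emnep
  Position 0: all 'e' => match
  Position 1: all 'm' => match
  Position 2: ('p', 'k', 'n') => mismatch, stop
LCP = "em" (length 2)

2


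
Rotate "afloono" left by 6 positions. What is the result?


Input: "afloono", rotate left by 6
First 6 characters: "afloon"
Remaining characters: "o"
Concatenate remaining + first: "o" + "afloon" = "oafloon"

oafloon


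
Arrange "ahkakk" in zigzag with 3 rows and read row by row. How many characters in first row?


Zigzag "ahkakk" into 3 rows:
Placing characters:
  'a' => row 0
  'h' => row 1
  'k' => row 2
  'a' => row 1
  'k' => row 0
  'k' => row 1
Rows:
  Row 0: "ak"
  Row 1: "hak"
  Row 2: "k"
First row length: 2

2


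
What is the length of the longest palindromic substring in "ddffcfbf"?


Input: "ddffcfbf"
Checking substrings for palindromes:
  [3:6] "fcf" (len 3) => palindrome
  [5:8] "fbf" (len 3) => palindrome
  [0:2] "dd" (len 2) => palindrome
  [2:4] "ff" (len 2) => palindrome
Longest palindromic substring: "fcf" with length 3

3


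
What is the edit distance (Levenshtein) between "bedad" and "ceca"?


Computing edit distance: "bedad" -> "ceca"
DP table:
           c    e    c    a
      0    1    2    3    4
  b   1    1    2    3    4
  e   2    2    1    2    3
  d   3    3    2    2    3
  a   4    4    3    3    2
  d   5    5    4    4    3
Edit distance = dp[5][4] = 3

3


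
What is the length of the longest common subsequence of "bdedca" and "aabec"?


LCS of "bdedca" and "aabec"
DP table:
           a    a    b    e    c
      0    0    0    0    0    0
  b   0    0    0    1    1    1
  d   0    0    0    1    1    1
  e   0    0    0    1    2    2
  d   0    0    0    1    2    2
  c   0    0    0    1    2    3
  a   0    1    1    1    2    3
LCS length = dp[6][5] = 3

3


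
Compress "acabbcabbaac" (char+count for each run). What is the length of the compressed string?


Input: acabbcabbaac
Runs:
  'a' x 1 => "a1"
  'c' x 1 => "c1"
  'a' x 1 => "a1"
  'b' x 2 => "b2"
  'c' x 1 => "c1"
  'a' x 1 => "a1"
  'b' x 2 => "b2"
  'a' x 2 => "a2"
  'c' x 1 => "c1"
Compressed: "a1c1a1b2c1a1b2a2c1"
Compressed length: 18

18


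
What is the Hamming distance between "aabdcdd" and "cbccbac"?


Comparing "aabdcdd" and "cbccbac" position by position:
  Position 0: 'a' vs 'c' => differ
  Position 1: 'a' vs 'b' => differ
  Position 2: 'b' vs 'c' => differ
  Position 3: 'd' vs 'c' => differ
  Position 4: 'c' vs 'b' => differ
  Position 5: 'd' vs 'a' => differ
  Position 6: 'd' vs 'c' => differ
Total differences (Hamming distance): 7

7


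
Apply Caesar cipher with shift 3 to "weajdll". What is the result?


Caesar cipher: shift "weajdll" by 3
  'w' (pos 22) + 3 = pos 25 = 'z'
  'e' (pos 4) + 3 = pos 7 = 'h'
  'a' (pos 0) + 3 = pos 3 = 'd'
  'j' (pos 9) + 3 = pos 12 = 'm'
  'd' (pos 3) + 3 = pos 6 = 'g'
  'l' (pos 11) + 3 = pos 14 = 'o'
  'l' (pos 11) + 3 = pos 14 = 'o'
Result: zhdmgoo

zhdmgoo


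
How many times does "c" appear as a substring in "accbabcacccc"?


Searching for "c" in "accbabcacccc"
Scanning each position:
  Position 0: "a" => no
  Position 1: "c" => MATCH
  Position 2: "c" => MATCH
  Position 3: "b" => no
  Position 4: "a" => no
  Position 5: "b" => no
  Position 6: "c" => MATCH
  Position 7: "a" => no
  Position 8: "c" => MATCH
  Position 9: "c" => MATCH
  Position 10: "c" => MATCH
  Position 11: "c" => MATCH
Total occurrences: 7

7


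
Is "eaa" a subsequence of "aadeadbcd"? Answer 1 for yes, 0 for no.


Check if "eaa" is a subsequence of "aadeadbcd"
Greedy scan:
  Position 0 ('a'): no match needed
  Position 1 ('a'): no match needed
  Position 2 ('d'): no match needed
  Position 3 ('e'): matches sub[0] = 'e'
  Position 4 ('a'): matches sub[1] = 'a'
  Position 5 ('d'): no match needed
  Position 6 ('b'): no match needed
  Position 7 ('c'): no match needed
  Position 8 ('d'): no match needed
Only matched 2/3 characters => not a subsequence

0


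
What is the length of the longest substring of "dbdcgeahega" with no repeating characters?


Input: "dbdcgeahega"
Sliding window (track last position of each char):
  Position 0 ('d'): window [0,0] length 1 -- new best
  Position 1 ('b'): window [0,1] length 2 -- new best
  Position 2 ('d'): repeat (last at 0), move window start to 1
  Position 2 ('d'): window [1,2] length 2
  Position 3 ('c'): window [1,3] length 3 -- new best
  Position 4 ('g'): window [1,4] length 4 -- new best
  Position 5 ('e'): window [1,5] length 5 -- new best
  Position 6 ('a'): window [1,6] length 6 -- new best
  Position 7 ('h'): window [1,7] length 7 -- new best
  Position 8 ('e'): repeat (last at 5), move window start to 6
  Position 8 ('e'): window [6,8] length 3
  Position 9 ('g'): window [6,9] length 4
  Position 10 ('a'): repeat (last at 6), move window start to 7
  Position 10 ('a'): window [7,10] length 4
Longest substring with no repeats: "bdcgeah" with length 7

7


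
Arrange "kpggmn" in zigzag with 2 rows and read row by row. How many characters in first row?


Zigzag "kpggmn" into 2 rows:
Placing characters:
  'k' => row 0
  'p' => row 1
  'g' => row 0
  'g' => row 1
  'm' => row 0
  'n' => row 1
Rows:
  Row 0: "kgm"
  Row 1: "pgn"
First row length: 3

3


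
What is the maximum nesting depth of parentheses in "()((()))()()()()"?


Input: "()((()))()()()()"
Tracking depth:
  Position 0 '(': depth becomes 1
  Position 1 ')': depth becomes 0
  Position 2 '(': depth becomes 1
  Position 3 '(': depth becomes 2
  Position 4 '(': depth becomes 3
  Position 5 ')': depth becomes 2
  Position 6 ')': depth becomes 1
  Position 7 ')': depth becomes 0
  Position 8 '(': depth becomes 1
  Position 9 ')': depth becomes 0
  Position 10 '(': depth becomes 1
  Position 11 ')': depth becomes 0
  Position 12 '(': depth becomes 1
  Position 13 ')': depth becomes 0
  Position 14 '(': depth becomes 1
  Position 15 ')': depth becomes 0
Maximum depth reached: 3

3


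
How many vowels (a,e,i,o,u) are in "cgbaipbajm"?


Input: cgbaipbajm
Checking each character:
  'c' at position 0: consonant
  'g' at position 1: consonant
  'b' at position 2: consonant
  'a' at position 3: vowel (running total: 1)
  'i' at position 4: vowel (running total: 2)
  'p' at position 5: consonant
  'b' at position 6: consonant
  'a' at position 7: vowel (running total: 3)
  'j' at position 8: consonant
  'm' at position 9: consonant
Total vowels: 3

3


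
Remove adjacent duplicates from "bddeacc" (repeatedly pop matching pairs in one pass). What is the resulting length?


Input: bddeacc
Stack-based adjacent duplicate removal:
  Read 'b': push. Stack: b
  Read 'd': push. Stack: bd
  Read 'd': matches stack top 'd' => pop. Stack: b
  Read 'e': push. Stack: be
  Read 'a': push. Stack: bea
  Read 'c': push. Stack: beac
  Read 'c': matches stack top 'c' => pop. Stack: bea
Final stack: "bea" (length 3)

3


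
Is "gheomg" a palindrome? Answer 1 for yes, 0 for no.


Input: gheomg
Reversed: gmoehg
  Compare pos 0 ('g') with pos 5 ('g'): match
  Compare pos 1 ('h') with pos 4 ('m'): MISMATCH
  Compare pos 2 ('e') with pos 3 ('o'): MISMATCH
Result: not a palindrome

0


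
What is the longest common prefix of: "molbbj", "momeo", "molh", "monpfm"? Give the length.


Words: molbbj, momeo, molh, monpfm
  Position 0: all 'm' => match
  Position 1: all 'o' => match
  Position 2: ('l', 'm', 'l', 'n') => mismatch, stop
LCP = "mo" (length 2)

2


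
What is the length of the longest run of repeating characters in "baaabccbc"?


Input: "baaabccbc"
Scanning for longest run:
  Position 1 ('a'): new char, reset run to 1
  Position 2 ('a'): continues run of 'a', length=2
  Position 3 ('a'): continues run of 'a', length=3
  Position 4 ('b'): new char, reset run to 1
  Position 5 ('c'): new char, reset run to 1
  Position 6 ('c'): continues run of 'c', length=2
  Position 7 ('b'): new char, reset run to 1
  Position 8 ('c'): new char, reset run to 1
Longest run: 'a' with length 3

3


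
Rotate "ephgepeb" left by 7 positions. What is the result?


Input: "ephgepeb", rotate left by 7
First 7 characters: "ephgepe"
Remaining characters: "b"
Concatenate remaining + first: "b" + "ephgepe" = "bephgepe"

bephgepe


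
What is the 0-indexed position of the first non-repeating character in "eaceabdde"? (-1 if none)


Input: eaceabdde
Character frequencies:
  'a': 2
  'b': 1
  'c': 1
  'd': 2
  'e': 3
Scanning left to right for freq == 1:
  Position 0 ('e'): freq=3, skip
  Position 1 ('a'): freq=2, skip
  Position 2 ('c'): unique! => answer = 2

2


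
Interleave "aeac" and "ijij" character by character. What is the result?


Interleaving "aeac" and "ijij":
  Position 0: 'a' from first, 'i' from second => "ai"
  Position 1: 'e' from first, 'j' from second => "ej"
  Position 2: 'a' from first, 'i' from second => "ai"
  Position 3: 'c' from first, 'j' from second => "cj"
Result: aiejaicj

aiejaicj


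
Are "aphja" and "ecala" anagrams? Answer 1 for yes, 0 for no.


Strings: "aphja", "ecala"
Sorted first:  aahjp
Sorted second: aacel
Differ at position 2: 'h' vs 'c' => not anagrams

0


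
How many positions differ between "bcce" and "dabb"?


Comparing "bcce" and "dabb" position by position:
  Position 0: 'b' vs 'd' => DIFFER
  Position 1: 'c' vs 'a' => DIFFER
  Position 2: 'c' vs 'b' => DIFFER
  Position 3: 'e' vs 'b' => DIFFER
Positions that differ: 4

4


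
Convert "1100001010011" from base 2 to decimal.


Input: "1100001010011" in base 2
Positional expansion:
  Digit '1' (value 1) x 2^12 = 4096
  Digit '1' (value 1) x 2^11 = 2048
  Digit '0' (value 0) x 2^10 = 0
  Digit '0' (value 0) x 2^9 = 0
  Digit '0' (value 0) x 2^8 = 0
  Digit '0' (value 0) x 2^7 = 0
  Digit '1' (value 1) x 2^6 = 64
  Digit '0' (value 0) x 2^5 = 0
  Digit '1' (value 1) x 2^4 = 16
  Digit '0' (value 0) x 2^3 = 0
  Digit '0' (value 0) x 2^2 = 0
  Digit '1' (value 1) x 2^1 = 2
  Digit '1' (value 1) x 2^0 = 1
Sum = 6227

6227


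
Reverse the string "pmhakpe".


Input: pmhakpe
Reading characters right to left:
  Position 6: 'e'
  Position 5: 'p'
  Position 4: 'k'
  Position 3: 'a'
  Position 2: 'h'
  Position 1: 'm'
  Position 0: 'p'
Reversed: epkahmp

epkahmp


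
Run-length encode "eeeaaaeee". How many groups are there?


Input: eeeaaaeee
Scanning for consecutive runs:
  Group 1: 'e' x 3 (positions 0-2)
  Group 2: 'a' x 3 (positions 3-5)
  Group 3: 'e' x 3 (positions 6-8)
Total groups: 3

3


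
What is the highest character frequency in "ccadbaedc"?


Input: ccadbaedc
Character counts:
  'a': 2
  'b': 1
  'c': 3
  'd': 2
  'e': 1
Maximum frequency: 3

3


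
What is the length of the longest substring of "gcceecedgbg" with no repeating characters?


Input: "gcceecedgbg"
Sliding window (track last position of each char):
  Position 0 ('g'): window [0,0] length 1 -- new best
  Position 1 ('c'): window [0,1] length 2 -- new best
  Position 2 ('c'): repeat (last at 1), move window start to 2
  Position 2 ('c'): window [2,2] length 1
  Position 3 ('e'): window [2,3] length 2
  Position 4 ('e'): repeat (last at 3), move window start to 4
  Position 4 ('e'): window [4,4] length 1
  Position 5 ('c'): window [4,5] length 2
  Position 6 ('e'): repeat (last at 4), move window start to 5
  Position 6 ('e'): window [5,6] length 2
  Position 7 ('d'): window [5,7] length 3 -- new best
  Position 8 ('g'): window [5,8] length 4 -- new best
  Position 9 ('b'): window [5,9] length 5 -- new best
  Position 10 ('g'): repeat (last at 8), move window start to 9
  Position 10 ('g'): window [9,10] length 2
Longest substring with no repeats: "cedgb" with length 5

5


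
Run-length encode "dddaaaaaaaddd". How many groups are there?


Input: dddaaaaaaaddd
Scanning for consecutive runs:
  Group 1: 'd' x 3 (positions 0-2)
  Group 2: 'a' x 7 (positions 3-9)
  Group 3: 'd' x 3 (positions 10-12)
Total groups: 3

3


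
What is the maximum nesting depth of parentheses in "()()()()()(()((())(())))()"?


Input: "()()()()()(()((())(())))()"
Tracking depth:
  Position 0 '(': depth becomes 1
  Position 1 ')': depth becomes 0
  Position 2 '(': depth becomes 1
  Position 3 ')': depth becomes 0
  Position 4 '(': depth becomes 1
  Position 5 ')': depth becomes 0
  Position 6 '(': depth becomes 1
  Position 7 ')': depth becomes 0
  Position 8 '(': depth becomes 1
  Position 9 ')': depth becomes 0
  Position 10 '(': depth becomes 1
  Position 11 '(': depth becomes 2
  Position 12 ')': depth becomes 1
  Position 13 '(': depth becomes 2
  Position 14 '(': depth becomes 3
  Position 15 '(': depth becomes 4
  Position 16 ')': depth becomes 3
  Position 17 ')': depth becomes 2
  Position 18 '(': depth becomes 3
  Position 19 '(': depth becomes 4
  Position 20 ')': depth becomes 3
  Position 21 ')': depth becomes 2
  Position 22 ')': depth becomes 1
  Position 23 ')': depth becomes 0
  Position 24 '(': depth becomes 1
  Position 25 ')': depth becomes 0
Maximum depth reached: 4

4


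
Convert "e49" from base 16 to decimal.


Input: "e49" in base 16
Positional expansion:
  Digit 'e' (value 14) x 16^2 = 3584
  Digit '4' (value 4) x 16^1 = 64
  Digit '9' (value 9) x 16^0 = 9
Sum = 3657

3657


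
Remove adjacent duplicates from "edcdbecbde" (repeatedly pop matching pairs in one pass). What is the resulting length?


Input: edcdbecbde
Stack-based adjacent duplicate removal:
  Read 'e': push. Stack: e
  Read 'd': push. Stack: ed
  Read 'c': push. Stack: edc
  Read 'd': push. Stack: edcd
  Read 'b': push. Stack: edcdb
  Read 'e': push. Stack: edcdbe
  Read 'c': push. Stack: edcdbec
  Read 'b': push. Stack: edcdbecb
  Read 'd': push. Stack: edcdbecbd
  Read 'e': push. Stack: edcdbecbde
Final stack: "edcdbecbde" (length 10)

10


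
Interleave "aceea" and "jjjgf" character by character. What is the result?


Interleaving "aceea" and "jjjgf":
  Position 0: 'a' from first, 'j' from second => "aj"
  Position 1: 'c' from first, 'j' from second => "cj"
  Position 2: 'e' from first, 'j' from second => "ej"
  Position 3: 'e' from first, 'g' from second => "eg"
  Position 4: 'a' from first, 'f' from second => "af"
Result: ajcjejegaf

ajcjejegaf


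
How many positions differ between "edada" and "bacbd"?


Comparing "edada" and "bacbd" position by position:
  Position 0: 'e' vs 'b' => DIFFER
  Position 1: 'd' vs 'a' => DIFFER
  Position 2: 'a' vs 'c' => DIFFER
  Position 3: 'd' vs 'b' => DIFFER
  Position 4: 'a' vs 'd' => DIFFER
Positions that differ: 5

5


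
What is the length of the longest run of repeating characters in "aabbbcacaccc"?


Input: "aabbbcacaccc"
Scanning for longest run:
  Position 1 ('a'): continues run of 'a', length=2
  Position 2 ('b'): new char, reset run to 1
  Position 3 ('b'): continues run of 'b', length=2
  Position 4 ('b'): continues run of 'b', length=3
  Position 5 ('c'): new char, reset run to 1
  Position 6 ('a'): new char, reset run to 1
  Position 7 ('c'): new char, reset run to 1
  Position 8 ('a'): new char, reset run to 1
  Position 9 ('c'): new char, reset run to 1
  Position 10 ('c'): continues run of 'c', length=2
  Position 11 ('c'): continues run of 'c', length=3
Longest run: 'b' with length 3

3


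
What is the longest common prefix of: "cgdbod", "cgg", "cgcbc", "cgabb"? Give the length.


Words: cgdbod, cgg, cgcbc, cgabb
  Position 0: all 'c' => match
  Position 1: all 'g' => match
  Position 2: ('d', 'g', 'c', 'a') => mismatch, stop
LCP = "cg" (length 2)

2


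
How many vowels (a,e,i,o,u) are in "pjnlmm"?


Input: pjnlmm
Checking each character:
  'p' at position 0: consonant
  'j' at position 1: consonant
  'n' at position 2: consonant
  'l' at position 3: consonant
  'm' at position 4: consonant
  'm' at position 5: consonant
Total vowels: 0

0


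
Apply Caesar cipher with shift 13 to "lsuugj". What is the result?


Caesar cipher: shift "lsuugj" by 13
  'l' (pos 11) + 13 = pos 24 = 'y'
  's' (pos 18) + 13 = pos 5 = 'f'
  'u' (pos 20) + 13 = pos 7 = 'h'
  'u' (pos 20) + 13 = pos 7 = 'h'
  'g' (pos 6) + 13 = pos 19 = 't'
  'j' (pos 9) + 13 = pos 22 = 'w'
Result: yfhhtw

yfhhtw


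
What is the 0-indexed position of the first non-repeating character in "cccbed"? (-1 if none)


Input: cccbed
Character frequencies:
  'b': 1
  'c': 3
  'd': 1
  'e': 1
Scanning left to right for freq == 1:
  Position 0 ('c'): freq=3, skip
  Position 1 ('c'): freq=3, skip
  Position 2 ('c'): freq=3, skip
  Position 3 ('b'): unique! => answer = 3

3


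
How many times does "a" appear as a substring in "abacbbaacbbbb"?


Searching for "a" in "abacbbaacbbbb"
Scanning each position:
  Position 0: "a" => MATCH
  Position 1: "b" => no
  Position 2: "a" => MATCH
  Position 3: "c" => no
  Position 4: "b" => no
  Position 5: "b" => no
  Position 6: "a" => MATCH
  Position 7: "a" => MATCH
  Position 8: "c" => no
  Position 9: "b" => no
  Position 10: "b" => no
  Position 11: "b" => no
  Position 12: "b" => no
Total occurrences: 4

4


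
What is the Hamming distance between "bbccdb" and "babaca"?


Comparing "bbccdb" and "babaca" position by position:
  Position 0: 'b' vs 'b' => same
  Position 1: 'b' vs 'a' => differ
  Position 2: 'c' vs 'b' => differ
  Position 3: 'c' vs 'a' => differ
  Position 4: 'd' vs 'c' => differ
  Position 5: 'b' vs 'a' => differ
Total differences (Hamming distance): 5

5


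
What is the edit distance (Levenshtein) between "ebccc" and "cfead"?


Computing edit distance: "ebccc" -> "cfead"
DP table:
           c    f    e    a    d
      0    1    2    3    4    5
  e   1    1    2    2    3    4
  b   2    2    2    3    3    4
  c   3    2    3    3    4    4
  c   4    3    3    4    4    5
  c   5    4    4    4    5    5
Edit distance = dp[5][5] = 5

5


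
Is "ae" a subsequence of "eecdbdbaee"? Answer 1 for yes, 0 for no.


Check if "ae" is a subsequence of "eecdbdbaee"
Greedy scan:
  Position 0 ('e'): no match needed
  Position 1 ('e'): no match needed
  Position 2 ('c'): no match needed
  Position 3 ('d'): no match needed
  Position 4 ('b'): no match needed
  Position 5 ('d'): no match needed
  Position 6 ('b'): no match needed
  Position 7 ('a'): matches sub[0] = 'a'
  Position 8 ('e'): matches sub[1] = 'e'
  Position 9 ('e'): no match needed
All 2 characters matched => is a subsequence

1


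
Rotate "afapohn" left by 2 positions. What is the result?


Input: "afapohn", rotate left by 2
First 2 characters: "af"
Remaining characters: "apohn"
Concatenate remaining + first: "apohn" + "af" = "apohnaf"

apohnaf


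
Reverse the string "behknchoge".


Input: behknchoge
Reading characters right to left:
  Position 9: 'e'
  Position 8: 'g'
  Position 7: 'o'
  Position 6: 'h'
  Position 5: 'c'
  Position 4: 'n'
  Position 3: 'k'
  Position 2: 'h'
  Position 1: 'e'
  Position 0: 'b'
Reversed: egohcnkheb

egohcnkheb


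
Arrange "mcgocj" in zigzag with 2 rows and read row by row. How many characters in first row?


Zigzag "mcgocj" into 2 rows:
Placing characters:
  'm' => row 0
  'c' => row 1
  'g' => row 0
  'o' => row 1
  'c' => row 0
  'j' => row 1
Rows:
  Row 0: "mgc"
  Row 1: "coj"
First row length: 3

3


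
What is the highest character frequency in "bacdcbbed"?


Input: bacdcbbed
Character counts:
  'a': 1
  'b': 3
  'c': 2
  'd': 2
  'e': 1
Maximum frequency: 3

3


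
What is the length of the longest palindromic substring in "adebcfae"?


Input: "adebcfae"
Checking substrings for palindromes:
  No multi-char palindromic substrings found
Longest palindromic substring: "a" with length 1

1


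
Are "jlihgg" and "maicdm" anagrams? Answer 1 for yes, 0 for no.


Strings: "jlihgg", "maicdm"
Sorted first:  gghijl
Sorted second: acdimm
Differ at position 0: 'g' vs 'a' => not anagrams

0


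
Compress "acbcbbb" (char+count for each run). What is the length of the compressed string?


Input: acbcbbb
Runs:
  'a' x 1 => "a1"
  'c' x 1 => "c1"
  'b' x 1 => "b1"
  'c' x 1 => "c1"
  'b' x 3 => "b3"
Compressed: "a1c1b1c1b3"
Compressed length: 10

10


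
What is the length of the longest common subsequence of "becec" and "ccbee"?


LCS of "becec" and "ccbee"
DP table:
           c    c    b    e    e
      0    0    0    0    0    0
  b   0    0    0    1    1    1
  e   0    0    0    1    2    2
  c   0    1    1    1    2    2
  e   0    1    1    1    2    3
  c   0    1    2    2    2    3
LCS length = dp[5][5] = 3

3


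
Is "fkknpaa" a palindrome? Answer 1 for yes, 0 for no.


Input: fkknpaa
Reversed: aapnkkf
  Compare pos 0 ('f') with pos 6 ('a'): MISMATCH
  Compare pos 1 ('k') with pos 5 ('a'): MISMATCH
  Compare pos 2 ('k') with pos 4 ('p'): MISMATCH
Result: not a palindrome

0


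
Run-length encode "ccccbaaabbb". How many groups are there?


Input: ccccbaaabbb
Scanning for consecutive runs:
  Group 1: 'c' x 4 (positions 0-3)
  Group 2: 'b' x 1 (positions 4-4)
  Group 3: 'a' x 3 (positions 5-7)
  Group 4: 'b' x 3 (positions 8-10)
Total groups: 4

4


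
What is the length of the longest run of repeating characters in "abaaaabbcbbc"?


Input: "abaaaabbcbbc"
Scanning for longest run:
  Position 1 ('b'): new char, reset run to 1
  Position 2 ('a'): new char, reset run to 1
  Position 3 ('a'): continues run of 'a', length=2
  Position 4 ('a'): continues run of 'a', length=3
  Position 5 ('a'): continues run of 'a', length=4
  Position 6 ('b'): new char, reset run to 1
  Position 7 ('b'): continues run of 'b', length=2
  Position 8 ('c'): new char, reset run to 1
  Position 9 ('b'): new char, reset run to 1
  Position 10 ('b'): continues run of 'b', length=2
  Position 11 ('c'): new char, reset run to 1
Longest run: 'a' with length 4

4


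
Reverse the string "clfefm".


Input: clfefm
Reading characters right to left:
  Position 5: 'm'
  Position 4: 'f'
  Position 3: 'e'
  Position 2: 'f'
  Position 1: 'l'
  Position 0: 'c'
Reversed: mfeflc

mfeflc


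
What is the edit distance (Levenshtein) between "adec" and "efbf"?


Computing edit distance: "adec" -> "efbf"
DP table:
           e    f    b    f
      0    1    2    3    4
  a   1    1    2    3    4
  d   2    2    2    3    4
  e   3    2    3    3    4
  c   4    3    3    4    4
Edit distance = dp[4][4] = 4

4


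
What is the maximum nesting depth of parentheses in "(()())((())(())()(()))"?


Input: "(()())((())(())()(()))"
Tracking depth:
  Position 0 '(': depth becomes 1
  Position 1 '(': depth becomes 2
  Position 2 ')': depth becomes 1
  Position 3 '(': depth becomes 2
  Position 4 ')': depth becomes 1
  Position 5 ')': depth becomes 0
  Position 6 '(': depth becomes 1
  Position 7 '(': depth becomes 2
  Position 8 '(': depth becomes 3
  Position 9 ')': depth becomes 2
  Position 10 ')': depth becomes 1
  Position 11 '(': depth becomes 2
  Position 12 '(': depth becomes 3
  Position 13 ')': depth becomes 2
  Position 14 ')': depth becomes 1
  Position 15 '(': depth becomes 2
  Position 16 ')': depth becomes 1
  Position 17 '(': depth becomes 2
  Position 18 '(': depth becomes 3
  Position 19 ')': depth becomes 2
  Position 20 ')': depth becomes 1
  Position 21 ')': depth becomes 0
Maximum depth reached: 3

3


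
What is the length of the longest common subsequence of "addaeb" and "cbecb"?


LCS of "addaeb" and "cbecb"
DP table:
           c    b    e    c    b
      0    0    0    0    0    0
  a   0    0    0    0    0    0
  d   0    0    0    0    0    0
  d   0    0    0    0    0    0
  a   0    0    0    0    0    0
  e   0    0    0    1    1    1
  b   0    0    1    1    1    2
LCS length = dp[6][5] = 2

2


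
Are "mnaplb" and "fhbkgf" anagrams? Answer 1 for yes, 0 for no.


Strings: "mnaplb", "fhbkgf"
Sorted first:  ablmnp
Sorted second: bffghk
Differ at position 0: 'a' vs 'b' => not anagrams

0


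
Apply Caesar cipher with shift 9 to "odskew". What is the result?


Caesar cipher: shift "odskew" by 9
  'o' (pos 14) + 9 = pos 23 = 'x'
  'd' (pos 3) + 9 = pos 12 = 'm'
  's' (pos 18) + 9 = pos 1 = 'b'
  'k' (pos 10) + 9 = pos 19 = 't'
  'e' (pos 4) + 9 = pos 13 = 'n'
  'w' (pos 22) + 9 = pos 5 = 'f'
Result: xmbtnf

xmbtnf


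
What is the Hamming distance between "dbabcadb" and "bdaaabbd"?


Comparing "dbabcadb" and "bdaaabbd" position by position:
  Position 0: 'd' vs 'b' => differ
  Position 1: 'b' vs 'd' => differ
  Position 2: 'a' vs 'a' => same
  Position 3: 'b' vs 'a' => differ
  Position 4: 'c' vs 'a' => differ
  Position 5: 'a' vs 'b' => differ
  Position 6: 'd' vs 'b' => differ
  Position 7: 'b' vs 'd' => differ
Total differences (Hamming distance): 7

7


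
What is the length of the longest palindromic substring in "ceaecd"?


Input: "ceaecd"
Checking substrings for palindromes:
  [0:5] "ceaec" (len 5) => palindrome
  [1:4] "eae" (len 3) => palindrome
Longest palindromic substring: "ceaec" with length 5

5


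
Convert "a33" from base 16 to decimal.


Input: "a33" in base 16
Positional expansion:
  Digit 'a' (value 10) x 16^2 = 2560
  Digit '3' (value 3) x 16^1 = 48
  Digit '3' (value 3) x 16^0 = 3
Sum = 2611

2611


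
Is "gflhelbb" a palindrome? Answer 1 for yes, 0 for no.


Input: gflhelbb
Reversed: bblehlfg
  Compare pos 0 ('g') with pos 7 ('b'): MISMATCH
  Compare pos 1 ('f') with pos 6 ('b'): MISMATCH
  Compare pos 2 ('l') with pos 5 ('l'): match
  Compare pos 3 ('h') with pos 4 ('e'): MISMATCH
Result: not a palindrome

0


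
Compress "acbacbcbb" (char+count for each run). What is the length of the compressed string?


Input: acbacbcbb
Runs:
  'a' x 1 => "a1"
  'c' x 1 => "c1"
  'b' x 1 => "b1"
  'a' x 1 => "a1"
  'c' x 1 => "c1"
  'b' x 1 => "b1"
  'c' x 1 => "c1"
  'b' x 2 => "b2"
Compressed: "a1c1b1a1c1b1c1b2"
Compressed length: 16

16


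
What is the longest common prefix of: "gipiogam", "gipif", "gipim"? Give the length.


Words: gipiogam, gipif, gipim
  Position 0: all 'g' => match
  Position 1: all 'i' => match
  Position 2: all 'p' => match
  Position 3: all 'i' => match
  Position 4: ('o', 'f', 'm') => mismatch, stop
LCP = "gipi" (length 4)

4


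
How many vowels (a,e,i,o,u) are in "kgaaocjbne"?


Input: kgaaocjbne
Checking each character:
  'k' at position 0: consonant
  'g' at position 1: consonant
  'a' at position 2: vowel (running total: 1)
  'a' at position 3: vowel (running total: 2)
  'o' at position 4: vowel (running total: 3)
  'c' at position 5: consonant
  'j' at position 6: consonant
  'b' at position 7: consonant
  'n' at position 8: consonant
  'e' at position 9: vowel (running total: 4)
Total vowels: 4

4


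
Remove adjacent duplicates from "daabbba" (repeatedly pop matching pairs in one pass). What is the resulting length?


Input: daabbba
Stack-based adjacent duplicate removal:
  Read 'd': push. Stack: d
  Read 'a': push. Stack: da
  Read 'a': matches stack top 'a' => pop. Stack: d
  Read 'b': push. Stack: db
  Read 'b': matches stack top 'b' => pop. Stack: d
  Read 'b': push. Stack: db
  Read 'a': push. Stack: dba
Final stack: "dba" (length 3)

3


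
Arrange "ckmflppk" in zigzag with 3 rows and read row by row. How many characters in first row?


Zigzag "ckmflppk" into 3 rows:
Placing characters:
  'c' => row 0
  'k' => row 1
  'm' => row 2
  'f' => row 1
  'l' => row 0
  'p' => row 1
  'p' => row 2
  'k' => row 1
Rows:
  Row 0: "cl"
  Row 1: "kfpk"
  Row 2: "mp"
First row length: 2

2


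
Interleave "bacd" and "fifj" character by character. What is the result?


Interleaving "bacd" and "fifj":
  Position 0: 'b' from first, 'f' from second => "bf"
  Position 1: 'a' from first, 'i' from second => "ai"
  Position 2: 'c' from first, 'f' from second => "cf"
  Position 3: 'd' from first, 'j' from second => "dj"
Result: bfaicfdj

bfaicfdj


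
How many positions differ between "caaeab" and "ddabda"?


Comparing "caaeab" and "ddabda" position by position:
  Position 0: 'c' vs 'd' => DIFFER
  Position 1: 'a' vs 'd' => DIFFER
  Position 2: 'a' vs 'a' => same
  Position 3: 'e' vs 'b' => DIFFER
  Position 4: 'a' vs 'd' => DIFFER
  Position 5: 'b' vs 'a' => DIFFER
Positions that differ: 5

5


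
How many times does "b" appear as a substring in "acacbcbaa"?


Searching for "b" in "acacbcbaa"
Scanning each position:
  Position 0: "a" => no
  Position 1: "c" => no
  Position 2: "a" => no
  Position 3: "c" => no
  Position 4: "b" => MATCH
  Position 5: "c" => no
  Position 6: "b" => MATCH
  Position 7: "a" => no
  Position 8: "a" => no
Total occurrences: 2

2


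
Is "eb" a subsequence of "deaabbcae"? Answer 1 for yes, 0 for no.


Check if "eb" is a subsequence of "deaabbcae"
Greedy scan:
  Position 0 ('d'): no match needed
  Position 1 ('e'): matches sub[0] = 'e'
  Position 2 ('a'): no match needed
  Position 3 ('a'): no match needed
  Position 4 ('b'): matches sub[1] = 'b'
  Position 5 ('b'): no match needed
  Position 6 ('c'): no match needed
  Position 7 ('a'): no match needed
  Position 8 ('e'): no match needed
All 2 characters matched => is a subsequence

1


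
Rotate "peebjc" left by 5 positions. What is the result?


Input: "peebjc", rotate left by 5
First 5 characters: "peebj"
Remaining characters: "c"
Concatenate remaining + first: "c" + "peebj" = "cpeebj"

cpeebj


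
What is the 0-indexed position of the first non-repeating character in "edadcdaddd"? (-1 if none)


Input: edadcdaddd
Character frequencies:
  'a': 2
  'c': 1
  'd': 6
  'e': 1
Scanning left to right for freq == 1:
  Position 0 ('e'): unique! => answer = 0

0


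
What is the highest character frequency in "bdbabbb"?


Input: bdbabbb
Character counts:
  'a': 1
  'b': 5
  'd': 1
Maximum frequency: 5

5


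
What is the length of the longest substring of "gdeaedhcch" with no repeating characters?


Input: "gdeaedhcch"
Sliding window (track last position of each char):
  Position 0 ('g'): window [0,0] length 1 -- new best
  Position 1 ('d'): window [0,1] length 2 -- new best
  Position 2 ('e'): window [0,2] length 3 -- new best
  Position 3 ('a'): window [0,3] length 4 -- new best
  Position 4 ('e'): repeat (last at 2), move window start to 3
  Position 4 ('e'): window [3,4] length 2
  Position 5 ('d'): window [3,5] length 3
  Position 6 ('h'): window [3,6] length 4
  Position 7 ('c'): window [3,7] length 5 -- new best
  Position 8 ('c'): repeat (last at 7), move window start to 8
  Position 8 ('c'): window [8,8] length 1
  Position 9 ('h'): window [8,9] length 2
Longest substring with no repeats: "aedhc" with length 5

5
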